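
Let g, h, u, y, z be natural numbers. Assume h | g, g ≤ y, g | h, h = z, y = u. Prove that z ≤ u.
g | h and h | g, thus g = h. h = z, so g = z. y = u and g ≤ y, so g ≤ u. Since g = z, z ≤ u.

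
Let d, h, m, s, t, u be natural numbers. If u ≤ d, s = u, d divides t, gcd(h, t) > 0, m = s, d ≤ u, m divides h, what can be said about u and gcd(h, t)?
u ≤ gcd(h, t)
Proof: m = s and s = u, thus m = u. m divides h, so u divides h. Since d ≤ u and u ≤ d, d = u. Since d divides t, u divides t. Since u divides h, u divides gcd(h, t). gcd(h, t) > 0, so u ≤ gcd(h, t).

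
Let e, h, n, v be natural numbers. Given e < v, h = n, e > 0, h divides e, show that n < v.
h divides e and e > 0, thus h ≤ e. Since e < v, h < v. Because h = n, n < v.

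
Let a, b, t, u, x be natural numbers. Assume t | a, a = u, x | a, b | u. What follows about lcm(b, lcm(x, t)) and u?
lcm(b, lcm(x, t)) | u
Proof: x | a and t | a, therefore lcm(x, t) | a. a = u, so lcm(x, t) | u. Since b | u, lcm(b, lcm(x, t)) | u.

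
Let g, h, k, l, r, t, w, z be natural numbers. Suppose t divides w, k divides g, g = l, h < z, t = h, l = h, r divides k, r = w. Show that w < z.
t = h and t divides w, thus h divides w. r = w and r divides k, therefore w divides k. Since g = l and k divides g, k divides l. w divides k, so w divides l. l = h, so w divides h. Since h divides w, h = w. h < z, so w < z.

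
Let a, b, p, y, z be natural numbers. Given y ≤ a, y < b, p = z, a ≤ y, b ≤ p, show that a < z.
From y ≤ a and a ≤ y, y = a. Since y < b, a < b. p = z and b ≤ p, therefore b ≤ z. From a < b, a < z.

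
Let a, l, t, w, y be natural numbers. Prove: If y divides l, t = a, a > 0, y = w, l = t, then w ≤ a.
Because l = t and t = a, l = a. Since y divides l, y divides a. y = w, so w divides a. Because a > 0, w ≤ a.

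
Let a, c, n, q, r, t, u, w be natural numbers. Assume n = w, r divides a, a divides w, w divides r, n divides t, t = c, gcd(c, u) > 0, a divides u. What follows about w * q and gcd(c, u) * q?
w * q ≤ gcd(c, u) * q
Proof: Because t = c and n divides t, n divides c. n = w, so w divides c. w divides r and r divides a, therefore w divides a. a divides w, so a = w. Since a divides u, w divides u. w divides c, so w divides gcd(c, u). gcd(c, u) > 0, so w ≤ gcd(c, u). By multiplying by a non-negative, w * q ≤ gcd(c, u) * q.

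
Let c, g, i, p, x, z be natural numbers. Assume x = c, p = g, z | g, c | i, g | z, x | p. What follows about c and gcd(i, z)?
c | gcd(i, z)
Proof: g | z and z | g, therefore g = z. x = c and x | p, thus c | p. p = g, so c | g. From g = z, c | z. Because c | i, c | gcd(i, z).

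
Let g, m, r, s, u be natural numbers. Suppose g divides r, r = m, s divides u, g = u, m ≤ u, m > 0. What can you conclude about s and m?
s divides m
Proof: r = m and g divides r, thus g divides m. From g = u, u divides m. m > 0, so u ≤ m. m ≤ u, so u = m. Since s divides u, s divides m.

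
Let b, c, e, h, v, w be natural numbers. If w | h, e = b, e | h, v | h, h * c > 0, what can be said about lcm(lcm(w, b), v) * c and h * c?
lcm(lcm(w, b), v) * c ≤ h * c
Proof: e = b and e | h, hence b | h. Since w | h, lcm(w, b) | h. v | h, so lcm(lcm(w, b), v) | h. Then lcm(lcm(w, b), v) * c | h * c. h * c > 0, so lcm(lcm(w, b), v) * c ≤ h * c.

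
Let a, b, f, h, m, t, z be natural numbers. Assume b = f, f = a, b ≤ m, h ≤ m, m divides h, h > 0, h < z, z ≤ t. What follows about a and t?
a < t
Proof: b = f and f = a, hence b = a. m divides h and h > 0, thus m ≤ h. Since h ≤ m, h = m. Since h < z, m < z. Since b ≤ m, b < z. Since z ≤ t, b < t. b = a, so a < t.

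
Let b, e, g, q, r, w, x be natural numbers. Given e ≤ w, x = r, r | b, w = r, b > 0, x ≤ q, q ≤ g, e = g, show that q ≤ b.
Because x = r and x ≤ q, r ≤ q. From e = g and e ≤ w, g ≤ w. Since q ≤ g, q ≤ w. From w = r, q ≤ r. r ≤ q, so r = q. r | b, so q | b. Since b > 0, q ≤ b.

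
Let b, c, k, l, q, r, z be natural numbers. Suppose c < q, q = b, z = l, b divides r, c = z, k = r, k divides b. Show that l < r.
k = r and k divides b, thus r divides b. Since b divides r, b = r. q = b, so q = r. c = z and z = l, so c = l. Since c < q, l < q. Since q = r, l < r.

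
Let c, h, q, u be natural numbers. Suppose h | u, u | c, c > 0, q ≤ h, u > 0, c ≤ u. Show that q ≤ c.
u | c and c > 0, hence u ≤ c. Since c ≤ u, u = c. h | u and u > 0, hence h ≤ u. From u = c, h ≤ c. Since q ≤ h, q ≤ c.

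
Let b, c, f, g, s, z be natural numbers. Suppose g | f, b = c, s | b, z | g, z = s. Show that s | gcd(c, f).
From b = c and s | b, s | c. z = s and z | g, therefore s | g. Since g | f, s | f. s | c, so s | gcd(c, f).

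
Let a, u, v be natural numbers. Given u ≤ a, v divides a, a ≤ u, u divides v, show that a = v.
u ≤ a and a ≤ u, therefore u = a. Since u divides v, a divides v. Since v divides a, a = v.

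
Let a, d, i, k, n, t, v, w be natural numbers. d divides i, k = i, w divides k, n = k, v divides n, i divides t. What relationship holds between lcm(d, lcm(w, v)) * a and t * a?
lcm(d, lcm(w, v)) * a divides t * a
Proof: Since n = k and v divides n, v divides k. Since w divides k, lcm(w, v) divides k. Since k = i, lcm(w, v) divides i. From d divides i, lcm(d, lcm(w, v)) divides i. Because i divides t, lcm(d, lcm(w, v)) divides t. Then lcm(d, lcm(w, v)) * a divides t * a.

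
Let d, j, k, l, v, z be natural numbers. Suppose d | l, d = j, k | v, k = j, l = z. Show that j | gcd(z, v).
Since d = j and d | l, j | l. l = z, so j | z. From k = j and k | v, j | v. j | z, so j | gcd(z, v).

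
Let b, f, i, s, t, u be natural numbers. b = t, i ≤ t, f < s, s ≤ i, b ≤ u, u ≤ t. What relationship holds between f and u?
f < u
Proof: b = t and b ≤ u, therefore t ≤ u. u ≤ t, so t = u. s ≤ i and i ≤ t, thus s ≤ t. Since f < s, f < t. Since t = u, f < u.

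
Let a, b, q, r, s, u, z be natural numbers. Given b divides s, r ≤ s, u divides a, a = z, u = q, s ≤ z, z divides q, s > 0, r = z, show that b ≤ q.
Since r = z and r ≤ s, z ≤ s. Since s ≤ z, s = z. u = q and u divides a, therefore q divides a. Since a = z, q divides z. z divides q, so z = q. Since s = z, s = q. Since b divides s and s > 0, b ≤ s. From s = q, b ≤ q.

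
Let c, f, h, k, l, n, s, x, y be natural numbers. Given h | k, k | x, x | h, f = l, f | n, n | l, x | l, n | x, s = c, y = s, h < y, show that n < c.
h | k and k | x, so h | x. x | h, so h = x. f = l and f | n, so l | n. n | l, so l = n. From x | l, x | n. Since n | x, x = n. h = x, so h = n. y = s and h < y, hence h < s. From s = c, h < c. h = n, so n < c.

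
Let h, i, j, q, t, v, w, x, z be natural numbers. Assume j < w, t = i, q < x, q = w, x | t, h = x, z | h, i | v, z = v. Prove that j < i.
Since t = i and x | t, x | i. z = v and z | h, so v | h. Since i | v, i | h. Since h = x, i | x. From x | i, x = i. q = w and q < x, thus w < x. j < w, so j < x. Since x = i, j < i.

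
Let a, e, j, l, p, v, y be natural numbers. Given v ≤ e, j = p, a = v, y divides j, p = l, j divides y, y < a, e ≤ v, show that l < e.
j = p and p = l, thus j = l. y divides j and j divides y, so y = j. v ≤ e and e ≤ v, so v = e. Since a = v, a = e. y < a, so y < e. y = j, so j < e. Since j = l, l < e.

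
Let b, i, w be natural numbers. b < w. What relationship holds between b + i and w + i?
b + i < w + i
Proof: From b < w, by adding to both sides, b + i < w + i.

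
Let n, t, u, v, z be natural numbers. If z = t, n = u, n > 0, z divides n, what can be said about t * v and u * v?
t * v ≤ u * v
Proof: Since z = t and z divides n, t divides n. n > 0, so t ≤ n. Since n = u, t ≤ u. By multiplying by a non-negative, t * v ≤ u * v.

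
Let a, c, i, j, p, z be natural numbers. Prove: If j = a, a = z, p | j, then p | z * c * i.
Since j = a and a = z, j = z. p | j, so p | z. Then p | z * c. Then p | z * c * i.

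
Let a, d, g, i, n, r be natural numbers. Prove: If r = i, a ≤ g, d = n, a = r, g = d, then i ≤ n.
g = d and d = n, hence g = n. From a = r and a ≤ g, r ≤ g. Since g = n, r ≤ n. Since r = i, i ≤ n.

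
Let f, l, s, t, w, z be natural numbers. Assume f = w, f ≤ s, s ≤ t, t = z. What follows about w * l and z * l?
w * l ≤ z * l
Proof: f ≤ s and s ≤ t, therefore f ≤ t. Since t = z, f ≤ z. f = w, so w ≤ z. By multiplying by a non-negative, w * l ≤ z * l.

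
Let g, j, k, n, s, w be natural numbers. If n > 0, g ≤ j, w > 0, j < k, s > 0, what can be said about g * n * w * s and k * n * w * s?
g * n * w * s < k * n * w * s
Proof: g ≤ j and j < k, therefore g < k. Combined with n > 0, by multiplying by a positive, g * n < k * n. Since w > 0, by multiplying by a positive, g * n * w < k * n * w. From s > 0, by multiplying by a positive, g * n * w * s < k * n * w * s.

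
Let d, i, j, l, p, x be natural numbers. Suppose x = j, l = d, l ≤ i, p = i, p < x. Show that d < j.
l = d and l ≤ i, so d ≤ i. Because p = i and p < x, i < x. x = j, so i < j. d ≤ i, so d < j.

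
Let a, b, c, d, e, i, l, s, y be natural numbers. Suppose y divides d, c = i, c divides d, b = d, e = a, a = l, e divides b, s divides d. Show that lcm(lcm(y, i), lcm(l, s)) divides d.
c = i and c divides d, hence i divides d. Because y divides d, lcm(y, i) divides d. From e = a and a = l, e = l. e divides b, so l divides b. b = d, so l divides d. From s divides d, lcm(l, s) divides d. lcm(y, i) divides d, so lcm(lcm(y, i), lcm(l, s)) divides d.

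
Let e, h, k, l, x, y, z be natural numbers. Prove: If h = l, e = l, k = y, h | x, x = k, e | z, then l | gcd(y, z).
From x = k and k = y, x = y. Because h | x, h | y. h = l, so l | y. Since e = l and e | z, l | z. Since l | y, l | gcd(y, z).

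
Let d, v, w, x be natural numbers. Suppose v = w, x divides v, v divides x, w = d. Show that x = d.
Since x divides v and v divides x, x = v. v = w, so x = w. w = d, so x = d.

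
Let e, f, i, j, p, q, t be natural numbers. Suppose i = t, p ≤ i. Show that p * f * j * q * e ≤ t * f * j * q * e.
Because i = t and p ≤ i, p ≤ t. Then p * f ≤ t * f. Then p * f * j ≤ t * f * j. Then p * f * j * q ≤ t * f * j * q. Then p * f * j * q * e ≤ t * f * j * q * e.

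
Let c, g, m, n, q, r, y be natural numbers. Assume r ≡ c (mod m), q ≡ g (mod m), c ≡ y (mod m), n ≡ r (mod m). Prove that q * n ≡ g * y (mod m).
Because n ≡ r (mod m) and r ≡ c (mod m), n ≡ c (mod m). Since c ≡ y (mod m), n ≡ y (mod m). Since q ≡ g (mod m), by multiplying congruences, q * n ≡ g * y (mod m).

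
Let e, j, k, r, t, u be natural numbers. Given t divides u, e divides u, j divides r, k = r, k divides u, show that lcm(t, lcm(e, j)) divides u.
Because k = r and k divides u, r divides u. Since j divides r, j divides u. e divides u, so lcm(e, j) divides u. t divides u, so lcm(t, lcm(e, j)) divides u.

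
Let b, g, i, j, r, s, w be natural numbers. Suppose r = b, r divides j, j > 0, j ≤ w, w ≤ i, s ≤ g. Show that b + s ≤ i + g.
From r = b and r divides j, b divides j. Since j > 0, b ≤ j. Because j ≤ w, b ≤ w. w ≤ i, so b ≤ i. Since s ≤ g, b + s ≤ i + g.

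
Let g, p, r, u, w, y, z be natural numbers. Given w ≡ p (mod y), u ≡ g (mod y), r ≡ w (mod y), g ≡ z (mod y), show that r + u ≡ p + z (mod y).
r ≡ w (mod y) and w ≡ p (mod y), so r ≡ p (mod y). Since u ≡ g (mod y) and g ≡ z (mod y), u ≡ z (mod y). r ≡ p (mod y), so r + u ≡ p + z (mod y).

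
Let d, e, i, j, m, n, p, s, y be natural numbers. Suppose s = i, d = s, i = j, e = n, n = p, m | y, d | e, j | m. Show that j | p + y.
From d = s and s = i, d = i. Since i = j, d = j. Because e = n and d | e, d | n. n = p, so d | p. Since d = j, j | p. From j | m and m | y, j | y. Since j | p, j | p + y.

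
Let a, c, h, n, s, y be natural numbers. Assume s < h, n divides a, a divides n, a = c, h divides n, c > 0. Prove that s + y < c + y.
Since n divides a and a divides n, n = a. Since a = c, n = c. h divides n, so h divides c. c > 0, so h ≤ c. Since s < h, s < c. Then s + y < c + y.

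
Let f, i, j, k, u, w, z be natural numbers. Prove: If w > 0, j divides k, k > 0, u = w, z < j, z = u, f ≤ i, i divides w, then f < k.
i divides w and w > 0, hence i ≤ w. Because f ≤ i, f ≤ w. From z = u and u = w, z = w. Since z < j, w < j. From f ≤ w, f < j. Since j divides k and k > 0, j ≤ k. f < j, so f < k.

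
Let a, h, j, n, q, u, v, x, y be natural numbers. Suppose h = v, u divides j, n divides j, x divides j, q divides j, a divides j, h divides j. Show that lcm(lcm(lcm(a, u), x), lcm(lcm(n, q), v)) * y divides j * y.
Because a divides j and u divides j, lcm(a, u) divides j. Since x divides j, lcm(lcm(a, u), x) divides j. n divides j and q divides j, therefore lcm(n, q) divides j. Since h = v and h divides j, v divides j. lcm(n, q) divides j, so lcm(lcm(n, q), v) divides j. lcm(lcm(a, u), x) divides j, so lcm(lcm(lcm(a, u), x), lcm(lcm(n, q), v)) divides j. Then lcm(lcm(lcm(a, u), x), lcm(lcm(n, q), v)) * y divides j * y.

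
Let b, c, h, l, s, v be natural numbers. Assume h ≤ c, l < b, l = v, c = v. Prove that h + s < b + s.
c = v and h ≤ c, so h ≤ v. l = v and l < b, so v < b. h ≤ v, so h < b. Then h + s < b + s.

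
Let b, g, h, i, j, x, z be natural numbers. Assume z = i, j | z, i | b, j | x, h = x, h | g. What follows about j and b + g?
j | b + g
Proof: Because z = i and j | z, j | i. Since i | b, j | b. From h = x and h | g, x | g. j | x, so j | g. Since j | b, j | b + g.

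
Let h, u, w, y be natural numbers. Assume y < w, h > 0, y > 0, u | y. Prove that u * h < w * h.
u | y and y > 0, hence u ≤ y. Since y < w, u < w. Since h > 0, u * h < w * h.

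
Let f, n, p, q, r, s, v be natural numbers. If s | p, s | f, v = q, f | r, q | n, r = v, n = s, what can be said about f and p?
f | p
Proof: r = v and v = q, so r = q. Since f | r, f | q. n = s and q | n, so q | s. f | q, so f | s. s | f, so s = f. Since s | p, f | p.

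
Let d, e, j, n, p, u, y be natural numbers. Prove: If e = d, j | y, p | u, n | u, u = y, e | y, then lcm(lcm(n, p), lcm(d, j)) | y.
n | u and p | u, thus lcm(n, p) | u. Since u = y, lcm(n, p) | y. Because e = d and e | y, d | y. j | y, so lcm(d, j) | y. lcm(n, p) | y, so lcm(lcm(n, p), lcm(d, j)) | y.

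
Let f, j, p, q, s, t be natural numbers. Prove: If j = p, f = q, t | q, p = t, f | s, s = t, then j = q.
j = p and p = t, hence j = t. s = t and f | s, so f | t. f = q, so q | t. t | q, so t = q. Because j = t, j = q.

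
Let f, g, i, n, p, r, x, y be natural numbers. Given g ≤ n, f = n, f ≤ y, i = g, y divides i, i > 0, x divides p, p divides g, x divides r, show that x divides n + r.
From f = n and f ≤ y, n ≤ y. From y divides i and i > 0, y ≤ i. Since i = g, y ≤ g. n ≤ y, so n ≤ g. Since g ≤ n, g = n. x divides p and p divides g, hence x divides g. g = n, so x divides n. x divides r, so x divides n + r.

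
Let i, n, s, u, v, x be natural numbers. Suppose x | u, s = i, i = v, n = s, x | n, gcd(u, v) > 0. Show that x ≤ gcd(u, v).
Because s = i and i = v, s = v. n = s and x | n, thus x | s. s = v, so x | v. Since x | u, x | gcd(u, v). Because gcd(u, v) > 0, x ≤ gcd(u, v).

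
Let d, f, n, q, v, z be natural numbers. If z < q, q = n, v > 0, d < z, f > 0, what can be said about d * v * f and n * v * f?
d * v * f < n * v * f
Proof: d < z and z < q, therefore d < q. q = n, so d < n. v > 0, so d * v < n * v. Because f > 0, d * v * f < n * v * f.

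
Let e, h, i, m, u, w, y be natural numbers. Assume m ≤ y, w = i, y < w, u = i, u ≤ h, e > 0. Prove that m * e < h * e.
Since w = i and y < w, y < i. m ≤ y, so m < i. From u = i and u ≤ h, i ≤ h. m < i, so m < h. From e > 0, by multiplying by a positive, m * e < h * e.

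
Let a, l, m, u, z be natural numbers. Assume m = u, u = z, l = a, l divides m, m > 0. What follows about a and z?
a ≤ z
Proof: Because m = u and u = z, m = z. Because l divides m and m > 0, l ≤ m. l = a, so a ≤ m. m = z, so a ≤ z.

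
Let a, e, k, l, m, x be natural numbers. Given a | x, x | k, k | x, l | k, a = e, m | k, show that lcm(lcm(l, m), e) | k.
l | k and m | k, therefore lcm(l, m) | k. x | k and k | x, thus x = k. a | x, so a | k. Since a = e, e | k. Since lcm(l, m) | k, lcm(lcm(l, m), e) | k.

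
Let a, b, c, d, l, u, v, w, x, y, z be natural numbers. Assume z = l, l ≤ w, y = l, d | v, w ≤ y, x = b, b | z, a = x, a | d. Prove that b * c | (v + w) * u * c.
a = x and x = b, therefore a = b. Since a | d, b | d. From d | v, b | v. y = l and w ≤ y, so w ≤ l. l ≤ w, so l = w. Since z = l, z = w. Since b | z, b | w. Because b | v, b | v + w. Then b | (v + w) * u. Then b * c | (v + w) * u * c.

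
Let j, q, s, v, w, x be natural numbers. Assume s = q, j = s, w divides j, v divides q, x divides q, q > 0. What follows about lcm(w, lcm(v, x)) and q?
lcm(w, lcm(v, x)) ≤ q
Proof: j = s and w divides j, hence w divides s. Because s = q, w divides q. Since v divides q and x divides q, lcm(v, x) divides q. w divides q, so lcm(w, lcm(v, x)) divides q. From q > 0, lcm(w, lcm(v, x)) ≤ q.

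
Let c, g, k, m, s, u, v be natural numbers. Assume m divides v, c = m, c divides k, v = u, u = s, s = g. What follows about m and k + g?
m divides k + g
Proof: c = m and c divides k, thus m divides k. v = u and m divides v, thus m divides u. Since u = s, m divides s. Since s = g, m divides g. m divides k, so m divides k + g.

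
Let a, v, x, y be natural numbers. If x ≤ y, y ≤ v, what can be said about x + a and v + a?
x + a ≤ v + a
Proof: x ≤ y and y ≤ v, so x ≤ v. Then x + a ≤ v + a.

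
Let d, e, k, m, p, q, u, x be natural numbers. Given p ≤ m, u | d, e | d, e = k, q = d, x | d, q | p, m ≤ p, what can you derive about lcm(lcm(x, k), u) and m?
lcm(lcm(x, k), u) | m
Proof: p ≤ m and m ≤ p, thus p = m. Because e = k and e | d, k | d. From x | d, lcm(x, k) | d. u | d, so lcm(lcm(x, k), u) | d. q = d and q | p, therefore d | p. lcm(lcm(x, k), u) | d, so lcm(lcm(x, k), u) | p. Since p = m, lcm(lcm(x, k), u) | m.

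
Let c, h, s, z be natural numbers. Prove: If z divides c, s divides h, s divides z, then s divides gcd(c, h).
s divides z and z divides c, therefore s divides c. Since s divides h, s divides gcd(c, h).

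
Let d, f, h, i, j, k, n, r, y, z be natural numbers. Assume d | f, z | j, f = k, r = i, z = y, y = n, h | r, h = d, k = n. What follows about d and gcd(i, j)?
d | gcd(i, j)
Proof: r = i and h | r, so h | i. Because h = d, d | i. Because f = k and k = n, f = n. d | f, so d | n. Since z = y and y = n, z = n. Since z | j, n | j. d | n, so d | j. d | i, so d | gcd(i, j).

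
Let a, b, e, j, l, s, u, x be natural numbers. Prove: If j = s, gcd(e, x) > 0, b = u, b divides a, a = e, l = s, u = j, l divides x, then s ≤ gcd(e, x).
Because u = j and j = s, u = s. b = u, so b = s. b divides a, so s divides a. Since a = e, s divides e. l = s and l divides x, therefore s divides x. Because s divides e, s divides gcd(e, x). Because gcd(e, x) > 0, s ≤ gcd(e, x).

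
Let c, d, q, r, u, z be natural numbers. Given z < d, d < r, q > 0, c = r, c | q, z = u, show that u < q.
z < d and d < r, thus z < r. From c = r and c | q, r | q. q > 0, so r ≤ q. Since z < r, z < q. z = u, so u < q.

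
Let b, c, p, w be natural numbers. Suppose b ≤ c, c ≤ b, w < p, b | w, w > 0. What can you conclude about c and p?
c < p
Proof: b ≤ c and c ≤ b, hence b = c. b | w and w > 0, therefore b ≤ w. w < p, so b < p. From b = c, c < p.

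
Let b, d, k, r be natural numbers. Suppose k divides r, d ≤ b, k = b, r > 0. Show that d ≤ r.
Because k = b and k divides r, b divides r. r > 0, so b ≤ r. Since d ≤ b, d ≤ r.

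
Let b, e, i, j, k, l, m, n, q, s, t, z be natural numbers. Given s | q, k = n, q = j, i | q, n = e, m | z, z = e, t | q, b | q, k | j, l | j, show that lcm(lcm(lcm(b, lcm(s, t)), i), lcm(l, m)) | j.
s | q and t | q, hence lcm(s, t) | q. Because b | q, lcm(b, lcm(s, t)) | q. Since i | q, lcm(lcm(b, lcm(s, t)), i) | q. Since q = j, lcm(lcm(b, lcm(s, t)), i) | j. z = e and m | z, therefore m | e. k = n and k | j, hence n | j. n = e, so e | j. Since m | e, m | j. Since l | j, lcm(l, m) | j. lcm(lcm(b, lcm(s, t)), i) | j, so lcm(lcm(lcm(b, lcm(s, t)), i), lcm(l, m)) | j.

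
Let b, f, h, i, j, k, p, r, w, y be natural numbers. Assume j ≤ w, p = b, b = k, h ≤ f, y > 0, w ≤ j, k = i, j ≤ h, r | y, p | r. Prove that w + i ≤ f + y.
Since j ≤ w and w ≤ j, j = w. Since j ≤ h and h ≤ f, j ≤ f. j = w, so w ≤ f. p = b and p | r, thus b | r. Since r | y, b | y. b = k, so k | y. y > 0, so k ≤ y. k = i, so i ≤ y. w ≤ f, so w + i ≤ f + y.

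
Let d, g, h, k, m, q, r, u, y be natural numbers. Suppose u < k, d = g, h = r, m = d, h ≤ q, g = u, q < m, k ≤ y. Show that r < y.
From h = r and h ≤ q, r ≤ q. m = d and d = g, thus m = g. Since g = u, m = u. Since q < m, q < u. u < k and k ≤ y, thus u < y. Since q < u, q < y. r ≤ q, so r < y.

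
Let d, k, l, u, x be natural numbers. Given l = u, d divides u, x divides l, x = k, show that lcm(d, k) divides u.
x = k and x divides l, so k divides l. l = u, so k divides u. Since d divides u, lcm(d, k) divides u.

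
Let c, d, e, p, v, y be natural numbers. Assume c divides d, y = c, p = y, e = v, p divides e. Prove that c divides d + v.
Since e = v and p divides e, p divides v. Since p = y, y divides v. Since y = c, c divides v. Because c divides d, c divides d + v.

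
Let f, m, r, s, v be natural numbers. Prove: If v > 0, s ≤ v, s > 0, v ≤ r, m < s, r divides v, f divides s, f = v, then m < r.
From f = v and f divides s, v divides s. s > 0, so v ≤ s. Because s ≤ v, s = v. Because r divides v and v > 0, r ≤ v. v ≤ r, so v = r. s = v, so s = r. Since m < s, m < r.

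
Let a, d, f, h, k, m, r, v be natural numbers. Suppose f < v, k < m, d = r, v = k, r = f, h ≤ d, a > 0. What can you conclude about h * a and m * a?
h * a < m * a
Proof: d = r and r = f, thus d = f. Since h ≤ d, h ≤ f. v = k and f < v, so f < k. k < m, so f < m. h ≤ f, so h < m. Since a > 0, by multiplying by a positive, h * a < m * a.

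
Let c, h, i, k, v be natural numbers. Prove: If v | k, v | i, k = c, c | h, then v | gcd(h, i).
k = c and v | k, hence v | c. Since c | h, v | h. v | i, so v | gcd(h, i).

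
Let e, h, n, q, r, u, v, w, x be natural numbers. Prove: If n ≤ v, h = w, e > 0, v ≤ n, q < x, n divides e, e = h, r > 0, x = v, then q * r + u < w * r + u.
Since v ≤ n and n ≤ v, v = n. x = v, so x = n. q < x, so q < n. n divides e and e > 0, therefore n ≤ e. Since e = h, n ≤ h. Since h = w, n ≤ w. q < n, so q < w. Since r > 0, by multiplying by a positive, q * r < w * r. Then q * r + u < w * r + u.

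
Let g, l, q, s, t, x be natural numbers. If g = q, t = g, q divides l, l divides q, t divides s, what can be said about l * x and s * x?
l * x divides s * x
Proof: q divides l and l divides q, therefore q = l. Because g = q, g = l. t = g and t divides s, hence g divides s. g = l, so l divides s. Then l * x divides s * x.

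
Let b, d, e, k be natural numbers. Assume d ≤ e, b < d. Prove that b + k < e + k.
Since b < d and d ≤ e, b < e. Then b + k < e + k.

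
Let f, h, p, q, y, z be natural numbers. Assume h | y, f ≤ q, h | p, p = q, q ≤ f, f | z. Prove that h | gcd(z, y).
Since p = q and h | p, h | q. f ≤ q and q ≤ f, therefore f = q. Since f | z, q | z. h | q, so h | z. Because h | y, h | gcd(z, y).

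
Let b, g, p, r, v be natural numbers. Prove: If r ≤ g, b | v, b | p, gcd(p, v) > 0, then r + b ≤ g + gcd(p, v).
From b | p and b | v, b | gcd(p, v). Since gcd(p, v) > 0, b ≤ gcd(p, v). Because r ≤ g, r + b ≤ g + gcd(p, v).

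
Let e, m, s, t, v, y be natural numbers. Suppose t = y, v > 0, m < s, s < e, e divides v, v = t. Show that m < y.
From m < s and s < e, m < e. Since v = t and t = y, v = y. Because e divides v and v > 0, e ≤ v. v = y, so e ≤ y. Since m < e, m < y.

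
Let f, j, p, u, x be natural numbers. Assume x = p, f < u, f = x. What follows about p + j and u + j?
p + j < u + j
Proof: f = x and x = p, so f = p. Since f < u, p < u. Then p + j < u + j.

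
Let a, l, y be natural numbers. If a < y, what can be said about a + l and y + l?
a + l < y + l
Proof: a < y. By adding to both sides, a + l < y + l.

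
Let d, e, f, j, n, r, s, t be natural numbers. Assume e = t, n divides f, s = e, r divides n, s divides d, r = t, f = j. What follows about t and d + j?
t divides d + j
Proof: Since s = e and e = t, s = t. s divides d, so t divides d. Because r = t and r divides n, t divides n. f = j and n divides f, so n divides j. Since t divides n, t divides j. Since t divides d, t divides d + j.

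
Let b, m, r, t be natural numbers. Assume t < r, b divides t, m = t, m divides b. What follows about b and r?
b < r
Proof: m = t and m divides b, thus t divides b. b divides t, so t = b. Since t < r, b < r.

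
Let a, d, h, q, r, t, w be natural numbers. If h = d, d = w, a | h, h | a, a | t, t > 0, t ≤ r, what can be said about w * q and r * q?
w * q ≤ r * q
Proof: h = d and d = w, therefore h = w. a | h and h | a, thus a = h. Since a | t, h | t. Since t > 0, h ≤ t. t ≤ r, so h ≤ r. Because h = w, w ≤ r. Then w * q ≤ r * q.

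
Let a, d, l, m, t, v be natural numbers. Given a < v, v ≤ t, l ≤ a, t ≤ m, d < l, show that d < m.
l ≤ a and a < v, thus l < v. Since d < l, d < v. v ≤ t and t ≤ m, so v ≤ m. Because d < v, d < m.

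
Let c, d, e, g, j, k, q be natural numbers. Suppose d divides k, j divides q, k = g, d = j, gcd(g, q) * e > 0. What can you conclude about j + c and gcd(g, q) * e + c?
j + c ≤ gcd(g, q) * e + c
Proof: k = g and d divides k, thus d divides g. d = j, so j divides g. j divides q, so j divides gcd(g, q). Then j divides gcd(g, q) * e. Since gcd(g, q) * e > 0, j ≤ gcd(g, q) * e. Then j + c ≤ gcd(g, q) * e + c.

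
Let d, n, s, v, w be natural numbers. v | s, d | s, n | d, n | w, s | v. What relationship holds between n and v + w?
n | v + w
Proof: Since s | v and v | s, s = v. Because n | d and d | s, n | s. s = v, so n | v. n | w, so n | v + w.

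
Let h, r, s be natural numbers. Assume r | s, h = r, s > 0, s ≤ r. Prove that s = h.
Because r | s and s > 0, r ≤ s. s ≤ r, so r = s. Since h = r, h = s. Then s = h.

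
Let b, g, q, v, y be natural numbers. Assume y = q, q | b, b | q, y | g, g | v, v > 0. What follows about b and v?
b ≤ v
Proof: q | b and b | q, hence q = b. Because y = q, y = b. y | g and g | v, thus y | v. v > 0, so y ≤ v. y = b, so b ≤ v.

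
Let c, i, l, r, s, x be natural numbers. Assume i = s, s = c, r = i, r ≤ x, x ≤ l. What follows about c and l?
c ≤ l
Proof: i = s and s = c, therefore i = c. Because r ≤ x and x ≤ l, r ≤ l. Since r = i, i ≤ l. Since i = c, c ≤ l.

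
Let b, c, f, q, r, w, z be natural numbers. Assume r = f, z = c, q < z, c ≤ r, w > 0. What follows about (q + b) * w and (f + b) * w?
(q + b) * w < (f + b) * w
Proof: z = c and q < z, hence q < c. Since c ≤ r, q < r. r = f, so q < f. Then q + b < f + b. Combining with w > 0, by multiplying by a positive, (q + b) * w < (f + b) * w.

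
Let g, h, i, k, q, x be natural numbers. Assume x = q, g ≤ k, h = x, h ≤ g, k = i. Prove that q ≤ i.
From h = x and x = q, h = q. h ≤ g and g ≤ k, thus h ≤ k. Since k = i, h ≤ i. Since h = q, q ≤ i.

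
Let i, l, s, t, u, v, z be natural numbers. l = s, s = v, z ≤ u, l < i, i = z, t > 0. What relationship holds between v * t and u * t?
v * t < u * t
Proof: l = s and l < i, therefore s < i. Since i = z, s < z. Because s = v, v < z. z ≤ u, so v < u. Since t > 0, by multiplying by a positive, v * t < u * t.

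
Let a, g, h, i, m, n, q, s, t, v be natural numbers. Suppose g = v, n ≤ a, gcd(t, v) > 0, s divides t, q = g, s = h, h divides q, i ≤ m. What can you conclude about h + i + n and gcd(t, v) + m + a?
h + i + n ≤ gcd(t, v) + m + a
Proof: s = h and s divides t, hence h divides t. Since q = g and g = v, q = v. h divides q, so h divides v. Since h divides t, h divides gcd(t, v). gcd(t, v) > 0, so h ≤ gcd(t, v). From i ≤ m and n ≤ a, i + n ≤ m + a. Because h ≤ gcd(t, v), h + i + n ≤ gcd(t, v) + m + a.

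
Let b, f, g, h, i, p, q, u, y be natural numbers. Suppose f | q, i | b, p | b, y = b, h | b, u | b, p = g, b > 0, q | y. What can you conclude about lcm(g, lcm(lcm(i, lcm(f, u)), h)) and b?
lcm(g, lcm(lcm(i, lcm(f, u)), h)) ≤ b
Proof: p = g and p | b, hence g | b. f | q and q | y, so f | y. Since y = b, f | b. u | b, so lcm(f, u) | b. i | b, so lcm(i, lcm(f, u)) | b. From h | b, lcm(lcm(i, lcm(f, u)), h) | b. g | b, so lcm(g, lcm(lcm(i, lcm(f, u)), h)) | b. Since b > 0, lcm(g, lcm(lcm(i, lcm(f, u)), h)) ≤ b.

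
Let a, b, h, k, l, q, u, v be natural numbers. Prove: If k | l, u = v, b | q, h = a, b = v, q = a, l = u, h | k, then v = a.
Because q = a and b | q, b | a. b = v, so v | a. l = u and u = v, so l = v. h = a and h | k, so a | k. k | l, so a | l. Since l = v, a | v. Since v | a, v = a.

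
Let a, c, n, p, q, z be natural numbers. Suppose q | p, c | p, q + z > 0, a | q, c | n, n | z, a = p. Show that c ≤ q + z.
Because a = p and a | q, p | q. From q | p, p = q. c | p, so c | q. c | n and n | z, therefore c | z. From c | q, c | q + z. Since q + z > 0, c ≤ q + z.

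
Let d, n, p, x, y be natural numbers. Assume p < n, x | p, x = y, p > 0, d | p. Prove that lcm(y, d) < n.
x = y and x | p, therefore y | p. Since d | p, lcm(y, d) | p. Since p > 0, lcm(y, d) ≤ p. p < n, so lcm(y, d) < n.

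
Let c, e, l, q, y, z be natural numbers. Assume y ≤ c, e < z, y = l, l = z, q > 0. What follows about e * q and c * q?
e * q < c * q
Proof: y = l and y ≤ c, so l ≤ c. Because l = z, z ≤ c. e < z, so e < c. From q > 0, by multiplying by a positive, e * q < c * q.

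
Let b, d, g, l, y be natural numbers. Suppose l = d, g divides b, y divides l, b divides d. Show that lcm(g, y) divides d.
g divides b and b divides d, therefore g divides d. l = d and y divides l, thus y divides d. Since g divides d, lcm(g, y) divides d.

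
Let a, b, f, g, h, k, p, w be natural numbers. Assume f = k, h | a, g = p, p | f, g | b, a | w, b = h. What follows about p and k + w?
p | k + w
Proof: f = k and p | f, hence p | k. b = h and g | b, therefore g | h. Since h | a, g | a. a | w, so g | w. Since g = p, p | w. Since p | k, p | k + w.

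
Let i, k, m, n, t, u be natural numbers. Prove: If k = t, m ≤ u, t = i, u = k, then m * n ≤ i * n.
Because u = k and k = t, u = t. m ≤ u, so m ≤ t. Since t = i, m ≤ i. By multiplying by a non-negative, m * n ≤ i * n.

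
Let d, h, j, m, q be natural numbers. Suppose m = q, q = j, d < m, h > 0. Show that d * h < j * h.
m = q and q = j, thus m = j. d < m, so d < j. From h > 0, d * h < j * h.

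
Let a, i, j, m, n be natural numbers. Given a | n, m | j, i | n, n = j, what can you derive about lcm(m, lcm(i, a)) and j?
lcm(m, lcm(i, a)) | j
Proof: i | n and a | n, hence lcm(i, a) | n. n = j, so lcm(i, a) | j. m | j, so lcm(m, lcm(i, a)) | j.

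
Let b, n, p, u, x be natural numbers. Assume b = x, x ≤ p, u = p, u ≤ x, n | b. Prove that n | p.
u = p and u ≤ x, therefore p ≤ x. Since x ≤ p, x = p. Since b = x, b = p. n | b, so n | p.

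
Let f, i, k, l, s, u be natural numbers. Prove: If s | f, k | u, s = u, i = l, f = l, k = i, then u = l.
From s = u and s | f, u | f. Since f = l, u | l. Because k = i and i = l, k = l. k | u, so l | u. u | l, so u = l.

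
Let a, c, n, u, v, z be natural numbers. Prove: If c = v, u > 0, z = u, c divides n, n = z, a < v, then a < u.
c = v and c divides n, hence v divides n. From n = z, v divides z. z = u, so v divides u. u > 0, so v ≤ u. a < v, so a < u.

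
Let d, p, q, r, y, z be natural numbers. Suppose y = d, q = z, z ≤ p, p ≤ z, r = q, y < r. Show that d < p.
z ≤ p and p ≤ z, hence z = p. From q = z, q = p. r = q and y < r, hence y < q. q = p, so y < p. y = d, so d < p.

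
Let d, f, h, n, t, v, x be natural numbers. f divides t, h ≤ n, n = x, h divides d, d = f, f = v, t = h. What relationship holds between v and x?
v ≤ x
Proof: Because d = f and h divides d, h divides f. Because t = h and f divides t, f divides h. h divides f, so h = f. f = v, so h = v. Since n = x and h ≤ n, h ≤ x. Since h = v, v ≤ x.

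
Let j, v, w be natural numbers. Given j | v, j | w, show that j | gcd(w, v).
Because j | w and j | v, because common divisors divide the gcd, j | gcd(w, v).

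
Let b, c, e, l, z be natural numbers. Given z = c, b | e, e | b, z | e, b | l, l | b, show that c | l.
e | b and b | e, hence e = b. b | l and l | b, thus b = l. Since e = b, e = l. Since z | e, z | l. Since z = c, c | l.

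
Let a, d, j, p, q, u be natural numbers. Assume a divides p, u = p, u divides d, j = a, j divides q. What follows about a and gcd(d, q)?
a divides gcd(d, q)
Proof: u = p and u divides d, hence p divides d. Since a divides p, a divides d. j = a and j divides q, so a divides q. a divides d, so a divides gcd(d, q).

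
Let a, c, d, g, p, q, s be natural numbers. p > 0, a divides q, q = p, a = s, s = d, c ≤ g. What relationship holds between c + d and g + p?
c + d ≤ g + p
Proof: Because a = s and a divides q, s divides q. Since q = p, s divides p. Since p > 0, s ≤ p. Because s = d, d ≤ p. c ≤ g, so c + d ≤ g + p.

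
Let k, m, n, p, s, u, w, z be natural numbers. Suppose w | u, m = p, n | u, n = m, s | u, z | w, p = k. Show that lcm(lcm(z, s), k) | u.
From z | w and w | u, z | u. Because s | u, lcm(z, s) | u. n = m and m = p, so n = p. Since p = k, n = k. Since n | u, k | u. Since lcm(z, s) | u, lcm(lcm(z, s), k) | u.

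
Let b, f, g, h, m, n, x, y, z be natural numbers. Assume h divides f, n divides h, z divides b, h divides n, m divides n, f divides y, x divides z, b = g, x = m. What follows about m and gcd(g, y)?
m divides gcd(g, y)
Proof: x = m and x divides z, thus m divides z. Since b = g and z divides b, z divides g. m divides z, so m divides g. From h divides n and n divides h, h = n. Since h divides f and f divides y, h divides y. h = n, so n divides y. m divides n, so m divides y. m divides g, so m divides gcd(g, y).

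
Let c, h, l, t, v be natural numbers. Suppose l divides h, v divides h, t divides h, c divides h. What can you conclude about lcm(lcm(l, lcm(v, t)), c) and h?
lcm(lcm(l, lcm(v, t)), c) divides h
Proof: v divides h and t divides h, therefore lcm(v, t) divides h. l divides h, so lcm(l, lcm(v, t)) divides h. Since c divides h, lcm(lcm(l, lcm(v, t)), c) divides h.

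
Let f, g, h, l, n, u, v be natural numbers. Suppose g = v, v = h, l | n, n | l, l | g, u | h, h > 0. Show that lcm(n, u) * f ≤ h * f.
g = v and v = h, hence g = h. l | n and n | l, thus l = n. l | g, so n | g. Since g = h, n | h. u | h, so lcm(n, u) | h. Since h > 0, lcm(n, u) ≤ h. Then lcm(n, u) * f ≤ h * f.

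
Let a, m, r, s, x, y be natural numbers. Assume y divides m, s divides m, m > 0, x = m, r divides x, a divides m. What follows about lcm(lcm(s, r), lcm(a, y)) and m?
lcm(lcm(s, r), lcm(a, y)) ≤ m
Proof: x = m and r divides x, hence r divides m. s divides m, so lcm(s, r) divides m. Because a divides m and y divides m, lcm(a, y) divides m. lcm(s, r) divides m, so lcm(lcm(s, r), lcm(a, y)) divides m. Since m > 0, lcm(lcm(s, r), lcm(a, y)) ≤ m.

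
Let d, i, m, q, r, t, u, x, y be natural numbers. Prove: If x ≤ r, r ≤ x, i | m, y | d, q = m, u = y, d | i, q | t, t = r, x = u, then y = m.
From y | d and d | i, y | i. i | m, so y | m. Since r ≤ x and x ≤ r, r = x. x = u, so r = u. u = y, so r = y. From t = r and q | t, q | r. Since q = m, m | r. Since r = y, m | y. Since y | m, y = m.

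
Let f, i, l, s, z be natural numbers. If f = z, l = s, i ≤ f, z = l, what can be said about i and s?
i ≤ s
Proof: Since f = z and z = l, f = l. l = s, so f = s. From i ≤ f, i ≤ s.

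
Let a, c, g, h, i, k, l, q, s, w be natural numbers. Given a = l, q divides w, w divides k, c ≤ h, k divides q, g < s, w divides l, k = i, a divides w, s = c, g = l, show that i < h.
From k divides q and q divides w, k divides w. w divides k, so w = k. k = i, so w = i. a = l and a divides w, so l divides w. w divides l, so l = w. g = l, so g = w. Since s = c and g < s, g < c. g = w, so w < c. Since c ≤ h, w < h. Since w = i, i < h.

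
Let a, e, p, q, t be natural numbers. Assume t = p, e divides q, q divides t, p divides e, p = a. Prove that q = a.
Because t = p and q divides t, q divides p. p divides e and e divides q, so p divides q. q divides p, so q = p. Since p = a, q = a.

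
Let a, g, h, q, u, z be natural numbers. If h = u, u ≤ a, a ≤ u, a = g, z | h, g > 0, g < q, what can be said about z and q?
z < q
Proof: Since u ≤ a and a ≤ u, u = a. Because a = g, u = g. h = u, so h = g. Because z | h, z | g. Since g > 0, z ≤ g. Since g < q, z < q.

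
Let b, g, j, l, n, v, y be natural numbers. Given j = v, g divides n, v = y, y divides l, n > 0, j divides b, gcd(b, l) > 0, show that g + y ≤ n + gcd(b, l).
g divides n and n > 0, therefore g ≤ n. j = v and v = y, hence j = y. j divides b, so y divides b. Since y divides l, y divides gcd(b, l). Since gcd(b, l) > 0, y ≤ gcd(b, l). Since g ≤ n, g + y ≤ n + gcd(b, l).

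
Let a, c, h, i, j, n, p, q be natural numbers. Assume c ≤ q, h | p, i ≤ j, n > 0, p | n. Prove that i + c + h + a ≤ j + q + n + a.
h | p and p | n, thus h | n. n > 0, so h ≤ n. c ≤ q, so c + h ≤ q + n. i ≤ j, so i + c + h ≤ j + q + n. Then i + c + h + a ≤ j + q + n + a.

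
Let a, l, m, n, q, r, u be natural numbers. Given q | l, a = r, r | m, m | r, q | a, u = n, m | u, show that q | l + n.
Since r | m and m | r, r = m. a = r, so a = m. q | a, so q | m. u = n and m | u, so m | n. q | m, so q | n. Since q | l, q | l + n.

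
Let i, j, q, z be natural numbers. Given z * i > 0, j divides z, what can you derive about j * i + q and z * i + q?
j * i + q ≤ z * i + q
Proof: j divides z, so j * i divides z * i. z * i > 0, so j * i ≤ z * i. Then j * i + q ≤ z * i + q.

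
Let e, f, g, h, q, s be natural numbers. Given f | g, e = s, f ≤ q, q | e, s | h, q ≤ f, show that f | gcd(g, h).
From q ≤ f and f ≤ q, q = f. Because e = s and q | e, q | s. Because s | h, q | h. q = f, so f | h. f | g, so f | gcd(g, h).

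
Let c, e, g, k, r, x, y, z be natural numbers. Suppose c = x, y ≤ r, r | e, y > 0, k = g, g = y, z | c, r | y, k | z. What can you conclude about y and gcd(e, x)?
y | gcd(e, x)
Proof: r | y and y > 0, therefore r ≤ y. y ≤ r, so r = y. r | e, so y | e. k = g and g = y, thus k = y. k | z and z | c, therefore k | c. Since c = x, k | x. k = y, so y | x. y | e, so y | gcd(e, x).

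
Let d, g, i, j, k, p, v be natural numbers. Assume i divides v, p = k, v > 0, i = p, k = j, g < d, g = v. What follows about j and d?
j < d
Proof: p = k and k = j, thus p = j. i = p and i divides v, so p divides v. Because v > 0, p ≤ v. g = v and g < d, thus v < d. Since p ≤ v, p < d. p = j, so j < d.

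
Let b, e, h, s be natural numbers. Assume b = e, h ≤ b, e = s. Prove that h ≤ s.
Since b = e and e = s, b = s. h ≤ b, so h ≤ s.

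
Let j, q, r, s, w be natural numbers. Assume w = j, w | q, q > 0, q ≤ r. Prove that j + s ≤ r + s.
Since w | q and q > 0, w ≤ q. Since w = j, j ≤ q. Since q ≤ r, j ≤ r. Then j + s ≤ r + s.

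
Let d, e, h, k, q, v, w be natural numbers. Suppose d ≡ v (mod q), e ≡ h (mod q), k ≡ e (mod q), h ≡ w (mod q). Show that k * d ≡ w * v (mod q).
k ≡ e (mod q) and e ≡ h (mod q), so k ≡ h (mod q). h ≡ w (mod q), so k ≡ w (mod q). Since d ≡ v (mod q), by multiplying congruences, k * d ≡ w * v (mod q).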